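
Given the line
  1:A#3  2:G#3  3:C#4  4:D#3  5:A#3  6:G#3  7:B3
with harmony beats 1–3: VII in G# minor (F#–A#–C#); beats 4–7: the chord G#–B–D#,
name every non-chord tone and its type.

G#3 (beat 2) — escape tone; A#3 (beat 5) — appoggiatura.

The harmony at that moment is F# major triad (F#, A#, C#); G#3 is not a chord tone.
It is approached by step down from A#3 and left by leap up to C#4.
Step in, leap out — an escape tone.
The harmony at that moment is G# minor triad (G#, B, D#); A#3 is not a chord tone.
It is approached by leap up from D#3 and left by step down to G#3.
Leap in, step out — an appoggiatura.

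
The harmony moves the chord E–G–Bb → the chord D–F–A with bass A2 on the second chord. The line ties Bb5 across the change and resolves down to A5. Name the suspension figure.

9–8 suspension.

At the second chord the bass is A2. The suspended Bb5 lies a ninth above the bass; after resolving down by step to A5, the interval above the bass becomes an octave.
Suspension figures are named by those two intervals: 9–8.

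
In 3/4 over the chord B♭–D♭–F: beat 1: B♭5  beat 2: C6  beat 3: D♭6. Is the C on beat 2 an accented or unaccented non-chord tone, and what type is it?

The harmony at that moment is B♭ minor triad (B♭, D♭, F); C6 is not a chord tone.
It is approached by step up from B♭5 and left by step up to D♭6.
Step in, step out in the same direction — a passing tone.
It falls on a weak beat, so it is unaccented.

Unaccented passing tone.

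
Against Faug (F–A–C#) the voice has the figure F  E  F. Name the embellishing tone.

The harmony at that moment is F augmented triad (F, A, C#); E is not a chord tone.
It is approached by step down from F and left by step up to F.
Step away and step back to the same note — a neighbor tone (lower neighbor).

E is a neighbor tone.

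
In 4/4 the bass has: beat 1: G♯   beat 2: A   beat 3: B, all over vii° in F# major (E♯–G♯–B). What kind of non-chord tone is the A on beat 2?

The harmony at that moment is E♯ diminished triad (E♯, G♯, B); A is not a chord tone.
It is approached by step up from G♯ and left by step up to B.
Step in, step out in the same direction — a passing tone.

Passing tone.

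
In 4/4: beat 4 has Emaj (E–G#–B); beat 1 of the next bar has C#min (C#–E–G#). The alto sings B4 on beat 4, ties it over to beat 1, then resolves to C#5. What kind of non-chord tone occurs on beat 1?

The harmony at that moment is C# minor triad (C#, E, G#); B4 is not a chord tone.
It is held over (the same pitch as the preceding B4) and left by step up to C#5.
Held over from the previous chord and resolving up by step — a retardation.

Retardation.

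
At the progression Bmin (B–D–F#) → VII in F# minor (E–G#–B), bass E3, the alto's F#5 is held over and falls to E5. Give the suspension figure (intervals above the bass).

9–8 suspension.

At the second chord the bass is E3. The suspended F#5 lies a ninth above the bass; after resolving down by step to E5, the interval above the bass becomes an octave.
Suspension figures are named by those two intervals: 9–8.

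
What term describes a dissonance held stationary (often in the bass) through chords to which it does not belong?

Approach: none. Departure: none — a single pitch is sustained while the chords change around it, passing through harmonies that do not contain it.
No melodic motion at all; the dissonance is created entirely by the moving harmonies against the stationary note — a pedal tone (pedal point).

Pedal tone.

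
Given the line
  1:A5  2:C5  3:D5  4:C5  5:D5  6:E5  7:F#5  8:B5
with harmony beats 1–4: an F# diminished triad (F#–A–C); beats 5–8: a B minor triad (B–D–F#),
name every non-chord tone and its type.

The harmony at that moment is F# diminished triad (F#, A, C); D5 is not a chord tone.
It is approached by step up from C5 and left by step down to C5.
Step away and step back to the same note — a neighbor tone (upper neighbor).
The harmony at that moment is B minor triad (B, D, F#); E5 is not a chord tone.
It is approached by step up from D5 and left by step up to F#5.
Step in, step out in the same direction — a passing tone.

D5 (beat 3) — neighbor tone; E5 (beat 6) — passing tone.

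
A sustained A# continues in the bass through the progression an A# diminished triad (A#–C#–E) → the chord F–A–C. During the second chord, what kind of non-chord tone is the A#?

The harmony at that moment is F major triad (F, A, C); A# is not a chord tone.
It is held over (the same pitch as the preceding A#) and then sustained as the same pitch into the next harmony.
Sustained through a change of harmony — a pedal tone.

Pedal tone (pedal point).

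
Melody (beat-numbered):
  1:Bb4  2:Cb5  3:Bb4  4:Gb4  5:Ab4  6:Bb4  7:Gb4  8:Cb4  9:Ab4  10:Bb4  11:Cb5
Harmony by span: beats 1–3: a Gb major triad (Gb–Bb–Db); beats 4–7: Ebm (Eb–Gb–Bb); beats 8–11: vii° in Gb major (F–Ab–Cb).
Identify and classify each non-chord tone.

The harmony at that moment is Gb major triad (Gb, Bb, Db); Cb5 is not a chord tone.
It is approached by step up from Bb4 and left by step down to Bb4.
Step away and step back to the same note — a neighbor tone (upper neighbor).
The harmony at that moment is Eb minor triad (Eb, Gb, Bb); Ab4 is not a chord tone.
It is approached by step up from Gb4 and left by step up to Bb4.
Step in, step out in the same direction — a passing tone.
The harmony at that moment is F diminished triad (F, Ab, Cb); Bb4 is not a chord tone.
It is approached by step up from Ab4 and left by step up to Cb5.
Step in, step out in the same direction — a passing tone.

Cb5 (beat 2) — neighbor tone; Ab4 (beat 5) — passing tone; Bb4 (beat 10) — passing tone.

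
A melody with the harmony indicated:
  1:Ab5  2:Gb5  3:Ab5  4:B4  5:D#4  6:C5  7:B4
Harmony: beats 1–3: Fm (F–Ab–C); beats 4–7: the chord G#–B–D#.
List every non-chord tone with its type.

Gb5 (beat 2) — neighbor tone; C5 (beat 6) — appoggiatura.

The harmony at that moment is F minor triad (F, Ab, C); Gb5 is not a chord tone.
It is approached by step down from Ab5 and left by step up to Ab5.
Step away and step back to the same note — a neighbor tone (lower neighbor).
The harmony at that moment is G# minor triad (G#, B, D#); C5 is not a chord tone.
It is approached by leap up from D#4 and left by step down to B4.
Leap in, step out — an appoggiatura.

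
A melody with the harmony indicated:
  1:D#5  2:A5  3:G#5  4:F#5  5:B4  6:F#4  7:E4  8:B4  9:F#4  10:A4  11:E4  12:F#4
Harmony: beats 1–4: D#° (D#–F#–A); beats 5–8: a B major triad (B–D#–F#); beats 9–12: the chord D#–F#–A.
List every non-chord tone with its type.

G#5 (beat 3) — passing tone; E4 (beat 7) — escape tone; E4 (beat 11) — appoggiatura.

The harmony at that moment is D# diminished triad (D#, F#, A); G#5 is not a chord tone.
It is approached by step down from A5 and left by step down to F#5.
Step in, step out in the same direction — a passing tone.
The harmony at that moment is B major triad (B, D#, F#); E4 is not a chord tone.
It is approached by step down from F#4 and left by leap up to B4.
Step in, leap out — an escape tone.
The harmony at that moment is D# diminished triad (D#, F#, A); E4 is not a chord tone.
It is approached by leap down from A4 and left by step up to F#4.
Leap in, step out — an appoggiatura.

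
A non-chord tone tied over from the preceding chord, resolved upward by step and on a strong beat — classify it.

Approach: by preparation — the pitch is first a chord tone, then held (tied or repeated) while the harmony changes under it. Departure: up by step. Metric position: strong.
A prepared dissonance that resolves upward by step — a retardation. (The same figure resolving downward would be a suspension.)

Retardation.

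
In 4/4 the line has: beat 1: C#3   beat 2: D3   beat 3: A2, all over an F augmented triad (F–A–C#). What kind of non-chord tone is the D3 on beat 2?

The harmony at that moment is F augmented triad (F, A, C#); D3 is not a chord tone.
It is approached by step up from C#3 and left by leap down to A2.
Step in, leap out, on a weak beat — an escape tone.

Escape tone.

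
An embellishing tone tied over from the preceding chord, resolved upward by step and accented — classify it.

Retardation.

Approach: by preparation — the pitch is first a chord tone, then held (tied or repeated) while the harmony changes under it. Departure: up by step. Metric position: strong.
A prepared dissonance that resolves upward by step — a retardation. (The same figure resolving downward would be a suspension.)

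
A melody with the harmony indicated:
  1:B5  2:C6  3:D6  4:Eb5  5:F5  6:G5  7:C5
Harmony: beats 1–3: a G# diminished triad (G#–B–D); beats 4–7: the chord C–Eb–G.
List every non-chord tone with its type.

The harmony at that moment is G# diminished triad (G#, B, D); C6 is not a chord tone.
It is approached by step up from B5 and left by step up to D6.
Step in, step out in the same direction — a passing tone.
The harmony at that moment is C minor triad (C, Eb, G); F5 is not a chord tone.
It is approached by step up from Eb5 and left by step up to G5.
Step in, step out in the same direction — a passing tone.

C6 (beat 2) — passing tone; F5 (beat 5) — passing tone.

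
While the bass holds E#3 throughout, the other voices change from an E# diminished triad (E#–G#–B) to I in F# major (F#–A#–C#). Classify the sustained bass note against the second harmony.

Pedal tone (pedal point).

The harmony at that moment is F# major triad (F#, A#, C#); E#3 is not a chord tone.
It is held over (the same pitch as the preceding E#3) and then sustained as the same pitch into the next harmony.
Sustained through a change of harmony — a pedal tone.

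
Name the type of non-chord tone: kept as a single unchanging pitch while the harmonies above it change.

Approach: none. Departure: none — a single pitch is sustained while the chords change around it, passing through harmonies that do not contain it.
No melodic motion at all; the dissonance is created entirely by the moving harmonies against the stationary note — a pedal tone (pedal point).

Pedal tone.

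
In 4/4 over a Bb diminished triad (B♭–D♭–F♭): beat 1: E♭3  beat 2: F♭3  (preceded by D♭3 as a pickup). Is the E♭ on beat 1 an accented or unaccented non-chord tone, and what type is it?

Accented passing tone.

The harmony at that moment is B♭ diminished triad (B♭, D♭, F♭); E♭3 is not a chord tone.
It is approached by step up from D♭3 and left by step up to F♭3.
Step in, step out in the same direction — a passing tone.
It falls on the downbeat, so it is accented.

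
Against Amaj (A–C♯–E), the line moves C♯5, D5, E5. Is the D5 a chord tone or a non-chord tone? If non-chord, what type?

The harmony at that moment is A major triad (A, C♯, E); D5 is not a chord tone.
It is approached by step up from C♯5 and left by step up to E5.
Step in, step out in the same direction — a passing tone.

Non-chord tone — a passing tone.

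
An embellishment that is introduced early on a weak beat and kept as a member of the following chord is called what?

Anticipation.

Approach: ahead of the chord change (typically by step), so it is dissonant against the current harmony. Departure: none — the same pitch is restated or held and is a chord tone of the new harmony.
Dissonant first, consonant once the harmony catches up: the note simply arrives early — an anticipation. (The reverse timing, consonant first and dissonant after the change, would be a suspension or retardation.)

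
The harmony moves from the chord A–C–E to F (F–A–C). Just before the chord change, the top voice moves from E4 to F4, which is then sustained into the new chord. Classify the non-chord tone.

The harmony at that moment is A minor triad (A, C, E); F4 is not a chord tone.
It is approached by step up from E4 and then sustained as the same pitch into the next harmony.
Arriving early and becoming a chord tone when the harmony changes — an anticipation.

F4 is an anticipation.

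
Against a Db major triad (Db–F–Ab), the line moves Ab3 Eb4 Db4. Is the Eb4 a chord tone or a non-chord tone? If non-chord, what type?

The harmony at that moment is Db major triad (Db, F, Ab); Eb4 is not a chord tone.
It is approached by leap up from Ab3 and left by step down to Db4.
Leap in, step out — an appoggiatura.

Non-chord tone — an appoggiatura.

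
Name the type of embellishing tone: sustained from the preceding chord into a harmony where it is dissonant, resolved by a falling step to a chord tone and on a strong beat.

Suspension.

Approach: by preparation — the pitch is first a chord tone, then held (tied or repeated) while the harmony changes under it. Departure: down by step. Metric position: strong.
A prepared dissonance that resolves downward by step — a suspension. (The same figure resolving upward would be a retardation.)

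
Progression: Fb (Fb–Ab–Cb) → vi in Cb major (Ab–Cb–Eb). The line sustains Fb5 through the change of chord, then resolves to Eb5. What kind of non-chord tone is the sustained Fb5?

The harmony at that moment is Ab minor triad (Ab, Cb, Eb); Fb5 is not a chord tone.
It is held over (the same pitch as the preceding Fb5) and left by step down to Eb5.
Held over from the previous chord and resolving down by step — a suspension.

Fb5 is a suspension.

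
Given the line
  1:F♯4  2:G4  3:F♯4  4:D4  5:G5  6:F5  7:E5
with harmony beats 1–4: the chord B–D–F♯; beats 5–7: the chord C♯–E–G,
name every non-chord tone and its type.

The harmony at that moment is B minor triad (B, D, F♯); G4 is not a chord tone.
It is approached by step up from F♯4 and left by step down to F♯4.
Step away and step back to the same note — a neighbor tone (upper neighbor).
The harmony at that moment is C♯ diminished triad (C♯, E, G); F5 is not a chord tone.
It is approached by step down from G5 and left by step down to E5.
Step in, step out in the same direction — a passing tone.

G4 (beat 2) — neighbor tone; F5 (beat 6) — passing tone.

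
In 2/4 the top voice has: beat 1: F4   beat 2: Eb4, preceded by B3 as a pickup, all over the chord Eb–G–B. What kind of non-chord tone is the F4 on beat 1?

The harmony at that moment is Eb augmented triad (Eb, G, B); F4 is not a chord tone.
It is approached by leap up from B3 and left by step down to Eb4.
Leap in, step out, metrically accented — an appoggiatura.

Appoggiatura.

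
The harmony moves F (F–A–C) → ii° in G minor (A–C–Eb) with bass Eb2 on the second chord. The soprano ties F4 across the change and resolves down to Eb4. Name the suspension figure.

At the second chord the bass is Eb2. The suspended F4 lies a ninth above the bass; after resolving down by step to Eb4, the interval above the bass becomes an octave.
Suspension figures are named by those two intervals: 9–8.

9–8 suspension.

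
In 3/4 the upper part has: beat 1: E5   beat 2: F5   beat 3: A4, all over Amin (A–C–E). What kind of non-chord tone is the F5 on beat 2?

The harmony at that moment is A minor triad (A, C, E); F5 is not a chord tone.
It is approached by step up from E5 and left by leap down to A4.
Step in, leap out, on a weak beat — an escape tone.

Escape tone.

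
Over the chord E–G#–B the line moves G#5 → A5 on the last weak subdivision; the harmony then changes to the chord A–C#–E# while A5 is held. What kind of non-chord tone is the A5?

A5 is an anticipation.

The harmony at that moment is E major triad (E, G#, B); A5 is not a chord tone.
It is approached by step up from G#5 and then sustained as the same pitch into the next harmony.
Arriving early and becoming a chord tone when the harmony changes — an anticipation.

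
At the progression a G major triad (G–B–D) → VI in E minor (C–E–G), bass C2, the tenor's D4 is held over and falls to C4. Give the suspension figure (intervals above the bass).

At the second chord the bass is C2. The suspended D4 lies a ninth above the bass; after resolving down by step to C4, the interval above the bass becomes an octave.
Suspension figures are named by those two intervals: 9–8.

9–8 suspension.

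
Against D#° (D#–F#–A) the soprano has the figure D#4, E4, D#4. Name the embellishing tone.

E4 is a neighbor tone.

The harmony at that moment is D# diminished triad (D#, F#, A); E4 is not a chord tone.
It is approached by step up from D#4 and left by step down to D#4.
Step away and step back to the same note — a neighbor tone (upper neighbor).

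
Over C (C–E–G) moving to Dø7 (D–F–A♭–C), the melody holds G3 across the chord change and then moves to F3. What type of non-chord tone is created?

G3 is a suspension.

The harmony at that moment is D half-diminished seventh chord (D, F, A♭, C); G3 is not a chord tone.
It is held over (the same pitch as the preceding G3) and left by step down to F3.
Held over from the previous chord and resolving down by step — a suspension.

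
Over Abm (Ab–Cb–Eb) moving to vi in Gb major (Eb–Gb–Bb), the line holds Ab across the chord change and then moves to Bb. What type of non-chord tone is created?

The harmony at that moment is Eb minor triad (Eb, Gb, Bb); Ab is not a chord tone.
It is held over (the same pitch as the preceding Ab) and left by step up to Bb.
Held over from the previous chord and resolving up by step — a retardation.

Ab is a retardation.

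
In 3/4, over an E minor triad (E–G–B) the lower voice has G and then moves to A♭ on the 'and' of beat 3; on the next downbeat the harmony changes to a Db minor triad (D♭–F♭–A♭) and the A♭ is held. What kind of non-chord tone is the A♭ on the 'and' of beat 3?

Anticipation.

The harmony at that moment is E minor triad (E, G, B); A♭ is not a chord tone.
It is approached by step up from G and then sustained as the same pitch into the next harmony.
Arriving early and becoming a chord tone when the harmony changes — an anticipation.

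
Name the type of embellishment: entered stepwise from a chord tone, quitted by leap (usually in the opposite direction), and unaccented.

Approach: by step. Departure: by leap. Metric position: weak.
Step in, leap out, from a weak position — an escape tone (échappée). (It is the mirror image of the appoggiatura, which leaps in and steps out on a strong beat.)

Escape tone.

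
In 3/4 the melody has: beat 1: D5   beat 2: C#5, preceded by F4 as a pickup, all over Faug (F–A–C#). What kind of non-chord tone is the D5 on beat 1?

Appoggiatura.

The harmony at that moment is F augmented triad (F, A, C#); D5 is not a chord tone.
It is approached by leap up from F4 and left by step down to C#5.
Leap in, step out, metrically accented — an appoggiatura.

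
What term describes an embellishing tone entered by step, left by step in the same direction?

Passing tone.

Approach: by step. Departure: by step, continuing in the same direction.
Stepwise on both sides with no change of direction means the note fills in the space between two different chord tones — a passing tone. (Had it turned back to its starting note it would be a neighbor tone instead.)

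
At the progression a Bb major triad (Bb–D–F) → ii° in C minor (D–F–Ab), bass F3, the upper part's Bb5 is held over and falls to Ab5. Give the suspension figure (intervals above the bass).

At the second chord the bass is F3. The suspended Bb5 lies a fourth above the bass; after resolving down by step to Ab5, the interval above the bass becomes a third.
Suspension figures are named by those two intervals: 4–3.

4–3 suspension.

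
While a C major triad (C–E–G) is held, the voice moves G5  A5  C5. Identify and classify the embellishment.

A5 is an escape tone.

The harmony at that moment is C major triad (C, E, G); A5 is not a chord tone.
It is approached by step up from G5 and left by leap down to C5.
Step in, leap out — an escape tone.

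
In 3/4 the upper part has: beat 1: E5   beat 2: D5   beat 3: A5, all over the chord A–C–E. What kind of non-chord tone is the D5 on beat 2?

The harmony at that moment is A minor triad (A, C, E); D5 is not a chord tone.
It is approached by step down from E5 and left by leap up to A5.
Step in, leap out, on a weak beat — an escape tone.

Escape tone.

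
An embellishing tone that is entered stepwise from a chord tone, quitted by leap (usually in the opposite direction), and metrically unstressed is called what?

Approach: by step. Departure: by leap. Metric position: weak.
Step in, leap out, from a weak position — an escape tone (échappée). (It is the mirror image of the appoggiatura, which leaps in and steps out on a strong beat.)

Escape tone.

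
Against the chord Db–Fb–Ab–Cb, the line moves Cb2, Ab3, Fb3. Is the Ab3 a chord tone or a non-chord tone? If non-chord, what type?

Db minor seventh chord contains Db, Fb, Ab, Cb; Ab is the fifth, so it is a chord tone.

Chord tone (the fifth of Db minor seventh chord).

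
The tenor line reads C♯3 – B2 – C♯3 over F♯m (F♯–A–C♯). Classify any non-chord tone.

B2 is a neighbor tone.

The harmony at that moment is F♯ minor triad (F♯, A, C♯); B2 is not a chord tone.
It is approached by step down from C♯3 and left by step up to C♯3.
Step away and step back to the same note — a neighbor tone (lower neighbor).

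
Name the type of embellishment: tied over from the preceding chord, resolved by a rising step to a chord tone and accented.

Approach: by preparation — the pitch is first a chord tone, then held (tied or repeated) while the harmony changes under it. Departure: up by step. Metric position: strong.
A prepared dissonance that resolves upward by step — a retardation. (The same figure resolving downward would be a suspension.)

Retardation.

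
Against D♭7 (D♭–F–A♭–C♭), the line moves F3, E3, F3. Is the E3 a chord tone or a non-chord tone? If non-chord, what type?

The harmony at that moment is D♭ dominant seventh chord (D♭, F, A♭, C♭); E3 is not a chord tone.
It is approached by step down from F3 and left by step up to F3.
Step away and step back to the same note — a neighbor tone (lower neighbor).

Non-chord tone — a neighbor tone.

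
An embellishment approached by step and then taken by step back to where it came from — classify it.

Approach: by step. Departure: by step in the opposite direction, back to the starting pitch.
Stepwise on both sides but reversing to return to the same chord tone — a neighbor tone. (Had it continued onward in the same direction it would be a passing tone instead.)

Neighbor tone.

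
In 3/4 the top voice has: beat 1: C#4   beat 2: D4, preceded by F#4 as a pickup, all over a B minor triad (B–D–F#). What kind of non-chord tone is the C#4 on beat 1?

The harmony at that moment is B minor triad (B, D, F#); C#4 is not a chord tone.
It is approached by leap down from F#4 and left by step up to D4.
Leap in, step out, metrically accented — an appoggiatura.

Appoggiatura.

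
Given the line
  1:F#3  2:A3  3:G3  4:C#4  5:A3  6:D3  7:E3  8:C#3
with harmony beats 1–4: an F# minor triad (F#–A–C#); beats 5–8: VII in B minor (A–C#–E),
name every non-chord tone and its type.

G3 (beat 3) — escape tone; D3 (beat 6) — appoggiatura.

The harmony at that moment is F# minor triad (F#, A, C#); G3 is not a chord tone.
It is approached by step down from A3 and left by leap up to C#4.
Step in, leap out — an escape tone.
The harmony at that moment is A major triad (A, C#, E); D3 is not a chord tone.
It is approached by leap down from A3 and left by step up to E3.
Leap in, step out — an appoggiatura.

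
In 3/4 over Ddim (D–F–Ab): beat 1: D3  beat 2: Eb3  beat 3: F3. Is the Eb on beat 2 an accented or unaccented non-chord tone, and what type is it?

Unaccented passing tone.

The harmony at that moment is D diminished triad (D, F, Ab); Eb3 is not a chord tone.
It is approached by step up from D3 and left by step up to F3.
Step in, step out in the same direction — a passing tone.
It falls on a weak beat, so it is unaccented.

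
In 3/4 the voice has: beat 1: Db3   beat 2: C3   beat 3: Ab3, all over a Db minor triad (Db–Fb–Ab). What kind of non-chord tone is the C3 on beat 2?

Escape tone.

The harmony at that moment is Db minor triad (Db, Fb, Ab); C3 is not a chord tone.
It is approached by step down from Db3 and left by leap up to Ab3.
Step in, leap out, on a weak beat — an escape tone.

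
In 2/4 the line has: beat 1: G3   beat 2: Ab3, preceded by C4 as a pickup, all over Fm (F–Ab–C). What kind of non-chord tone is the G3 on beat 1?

The harmony at that moment is F minor triad (F, Ab, C); G3 is not a chord tone.
It is approached by leap down from C4 and left by step up to Ab3.
Leap in, step out, metrically accented — an appoggiatura.

Appoggiatura.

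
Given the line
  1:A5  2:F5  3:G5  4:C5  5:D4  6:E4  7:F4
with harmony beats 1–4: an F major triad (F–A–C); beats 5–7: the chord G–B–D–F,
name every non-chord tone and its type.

The harmony at that moment is F major triad (F, A, C); G5 is not a chord tone.
It is approached by step up from F5 and left by leap down to C5.
Step in, leap out — an escape tone.
The harmony at that moment is G dominant seventh chord (G, B, D, F); E4 is not a chord tone.
It is approached by step up from D4 and left by step up to F4.
Step in, step out in the same direction — a passing tone.

G5 (beat 3) — escape tone; E4 (beat 6) — passing tone.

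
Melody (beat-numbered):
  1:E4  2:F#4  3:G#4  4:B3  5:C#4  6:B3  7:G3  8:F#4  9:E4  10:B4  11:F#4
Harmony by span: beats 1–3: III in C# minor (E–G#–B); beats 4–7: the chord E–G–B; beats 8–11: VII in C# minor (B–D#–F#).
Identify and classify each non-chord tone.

F#4 (beat 2) — passing tone; C#4 (beat 5) — neighbor tone; E4 (beat 9) — escape tone.

The harmony at that moment is E major triad (E, G#, B); F#4 is not a chord tone.
It is approached by step up from E4 and left by step up to G#4.
Step in, step out in the same direction — a passing tone.
The harmony at that moment is E minor triad (E, G, B); C#4 is not a chord tone.
It is approached by step up from B3 and left by step down to B3.
Step away and step back to the same note — a neighbor tone (upper neighbor).
The harmony at that moment is B major triad (B, D#, F#); E4 is not a chord tone.
It is approached by step down from F#4 and left by leap up to B4.
Step in, leap out — an escape tone.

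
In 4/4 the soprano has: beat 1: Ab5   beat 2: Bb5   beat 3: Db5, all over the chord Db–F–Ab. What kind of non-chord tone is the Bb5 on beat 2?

The harmony at that moment is Db major triad (Db, F, Ab); Bb5 is not a chord tone.
It is approached by step up from Ab5 and left by leap down to Db5.
Step in, leap out, on a weak beat — an escape tone.

Escape tone.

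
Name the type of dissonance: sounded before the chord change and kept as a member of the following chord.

Anticipation.

Approach: ahead of the chord change (typically by step), so it is dissonant against the current harmony. Departure: none — the same pitch is restated or held and is a chord tone of the new harmony.
Dissonant first, consonant once the harmony catches up: the note simply arrives early — an anticipation. (The reverse timing, consonant first and dissonant after the change, would be a suspension or retardation.)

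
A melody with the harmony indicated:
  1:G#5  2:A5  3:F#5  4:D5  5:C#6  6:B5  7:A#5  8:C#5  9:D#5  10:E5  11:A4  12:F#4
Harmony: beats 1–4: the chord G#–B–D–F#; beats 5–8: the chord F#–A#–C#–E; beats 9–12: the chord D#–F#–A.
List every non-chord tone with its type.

A5 (beat 2) — escape tone; B5 (beat 6) — passing tone; E5 (beat 10) — escape tone.

The harmony at that moment is G# half-diminished seventh chord (G#, B, D, F#); A5 is not a chord tone.
It is approached by step up from G#5 and left by leap down to F#5.
Step in, leap out — an escape tone.
The harmony at that moment is F# dominant seventh chord (F#, A#, C#, E); B5 is not a chord tone.
It is approached by step down from C#6 and left by step down to A#5.
Step in, step out in the same direction — a passing tone.
The harmony at that moment is D# diminished triad (D#, F#, A); E5 is not a chord tone.
It is approached by step up from D#5 and left by leap down to A4.
Step in, leap out — an escape tone.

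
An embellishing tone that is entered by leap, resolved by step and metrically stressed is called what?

Appoggiatura.

Approach: by leap. Departure: by step. Metric position: strong.
Leap in, step out, in a metrically strong position — an appoggiatura. (It is the mirror image of the escape tone, which steps in and leaps out from a weak position.)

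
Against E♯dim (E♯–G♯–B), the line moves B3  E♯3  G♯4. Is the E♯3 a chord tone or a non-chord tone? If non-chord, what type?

E# diminished triad contains E♯, G♯, B; E♯ is the root, so it is a chord tone.

Chord tone (the root of E# diminished triad).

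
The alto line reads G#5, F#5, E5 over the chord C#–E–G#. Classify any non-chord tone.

The harmony at that moment is C# minor triad (C#, E, G#); F#5 is not a chord tone.
It is approached by step down from G#5 and left by step down to E5.
Step in, step out in the same direction — a passing tone.

F#5 is a passing tone.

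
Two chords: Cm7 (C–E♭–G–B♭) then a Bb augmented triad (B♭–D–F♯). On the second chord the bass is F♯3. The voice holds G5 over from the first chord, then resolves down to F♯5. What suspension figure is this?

9–8 suspension.

At the second chord the bass is F♯3. The suspended G5 lies a ninth above the bass; after resolving down by step to F♯5, the interval above the bass becomes an octave.
Suspension figures are named by those two intervals: 9–8.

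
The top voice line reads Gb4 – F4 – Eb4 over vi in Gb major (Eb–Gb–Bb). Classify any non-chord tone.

F4 is a passing tone.

The harmony at that moment is Eb minor triad (Eb, Gb, Bb); F4 is not a chord tone.
It is approached by step down from Gb4 and left by step down to Eb4.
Step in, step out in the same direction — a passing tone.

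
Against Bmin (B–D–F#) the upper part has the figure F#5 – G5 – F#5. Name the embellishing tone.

The harmony at that moment is B minor triad (B, D, F#); G5 is not a chord tone.
It is approached by step up from F#5 and left by step down to F#5.
Step away and step back to the same note — a neighbor tone (upper neighbor).

G5 is a neighbor tone.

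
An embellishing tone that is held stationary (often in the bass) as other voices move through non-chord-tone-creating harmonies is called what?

Approach: none. Departure: none — a single pitch is sustained while the chords change around it, passing through harmonies that do not contain it.
No melodic motion at all; the dissonance is created entirely by the moving harmonies against the stationary note — a pedal tone (pedal point).

Pedal tone.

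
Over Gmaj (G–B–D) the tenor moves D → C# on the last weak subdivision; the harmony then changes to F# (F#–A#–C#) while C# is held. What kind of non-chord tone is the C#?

C# is an anticipation.

The harmony at that moment is G major triad (G, B, D); C# is not a chord tone.
It is approached by step down from D and then sustained as the same pitch into the next harmony.
Arriving early and becoming a chord tone when the harmony changes — an anticipation.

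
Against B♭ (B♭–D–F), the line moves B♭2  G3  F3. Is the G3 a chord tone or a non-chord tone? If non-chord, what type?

Non-chord tone — an appoggiatura.

The harmony at that moment is B♭ major triad (B♭, D, F); G3 is not a chord tone.
It is approached by leap up from B♭2 and left by step down to F3.
Leap in, step out — an appoggiatura.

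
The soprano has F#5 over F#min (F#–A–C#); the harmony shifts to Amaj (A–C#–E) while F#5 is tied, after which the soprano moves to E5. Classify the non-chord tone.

F#5 is a suspension.

The harmony at that moment is A major triad (A, C#, E); F#5 is not a chord tone.
It is held over (the same pitch as the preceding F#5) and left by step down to E5.
Held over from the previous chord and resolving down by step — a suspension.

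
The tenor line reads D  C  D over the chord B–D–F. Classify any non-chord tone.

C is a neighbor tone.

The harmony at that moment is B diminished triad (B, D, F); C is not a chord tone.
It is approached by step down from D and left by step up to D.
Step away and step back to the same note — a neighbor tone (lower neighbor).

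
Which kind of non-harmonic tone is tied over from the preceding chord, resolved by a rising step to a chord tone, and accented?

Approach: by preparation — the pitch is first a chord tone, then held (tied or repeated) while the harmony changes under it. Departure: up by step. Metric position: strong.
A prepared dissonance that resolves upward by step — a retardation. (The same figure resolving downward would be a suspension.)

Retardation.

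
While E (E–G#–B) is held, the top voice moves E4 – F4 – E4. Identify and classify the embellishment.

F4 is a neighbor tone.

The harmony at that moment is E major triad (E, G#, B); F4 is not a chord tone.
It is approached by step up from E4 and left by step down to E4.
Step away and step back to the same note — a neighbor tone (upper neighbor).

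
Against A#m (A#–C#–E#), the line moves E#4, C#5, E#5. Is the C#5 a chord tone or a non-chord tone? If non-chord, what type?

A# minor triad contains A#, C#, E#; C# is the third, so it is a chord tone.

Chord tone (the third of A# minor triad).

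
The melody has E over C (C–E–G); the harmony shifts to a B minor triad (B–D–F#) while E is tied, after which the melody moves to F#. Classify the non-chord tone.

The harmony at that moment is B minor triad (B, D, F#); E is not a chord tone.
It is held over (the same pitch as the preceding E) and left by step up to F#.
Held over from the previous chord and resolving up by step — a retardation.

E is a retardation.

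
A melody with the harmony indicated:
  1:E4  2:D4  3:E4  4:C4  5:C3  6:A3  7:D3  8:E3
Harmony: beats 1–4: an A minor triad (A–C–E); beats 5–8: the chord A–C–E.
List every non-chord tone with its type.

D4 (beat 2) — neighbor tone; D3 (beat 7) — appoggiatura.

The harmony at that moment is A minor triad (A, C, E); D4 is not a chord tone.
It is approached by step down from E4 and left by step up to E4.
Step away and step back to the same note — a neighbor tone (lower neighbor).
The harmony at that moment is A minor triad (A, C, E); D3 is not a chord tone.
It is approached by leap down from A3 and left by step up to E3.
Leap in, step out — an appoggiatura.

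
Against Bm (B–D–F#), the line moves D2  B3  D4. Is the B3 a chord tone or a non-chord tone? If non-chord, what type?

Chord tone (the root of B minor triad).

B minor triad contains B, D, F#; B is the root, so it is a chord tone.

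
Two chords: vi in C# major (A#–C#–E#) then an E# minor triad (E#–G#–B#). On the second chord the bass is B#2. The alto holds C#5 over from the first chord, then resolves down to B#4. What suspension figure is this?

9–8 suspension.

At the second chord the bass is B#2. The suspended C#5 lies a ninth above the bass; after resolving down by step to B#4, the interval above the bass becomes an octave.
Suspension figures are named by those two intervals: 9–8.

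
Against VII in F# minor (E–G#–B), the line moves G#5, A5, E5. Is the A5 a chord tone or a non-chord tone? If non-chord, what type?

The harmony at that moment is E major triad (E, G#, B); A5 is not a chord tone.
It is approached by step up from G#5 and left by leap down to E5.
Step in, leap out — an escape tone.

Non-chord tone — an escape tone.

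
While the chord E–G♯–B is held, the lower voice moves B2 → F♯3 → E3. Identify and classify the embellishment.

The harmony at that moment is E major triad (E, G♯, B); F♯3 is not a chord tone.
It is approached by leap up from B2 and left by step down to E3.
Leap in, step out — an appoggiatura.

F♯3 is an appoggiatura.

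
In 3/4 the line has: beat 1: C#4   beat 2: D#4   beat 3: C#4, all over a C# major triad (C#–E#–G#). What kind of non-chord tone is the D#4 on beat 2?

Upper neighbor tone.

The harmony at that moment is C# major triad (C#, E#, G#); D#4 is not a chord tone.
It is approached by step up from C#4 and left by step down to C#4.
Step away and step back to the same note — a neighbor tone (upper neighbor).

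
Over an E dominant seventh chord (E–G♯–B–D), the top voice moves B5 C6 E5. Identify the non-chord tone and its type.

C6 is an escape tone.

The harmony at that moment is E dominant seventh chord (E, G♯, B, D); C6 is not a chord tone.
It is approached by step up from B5 and left by leap down to E5.
Step in, leap out — an escape tone.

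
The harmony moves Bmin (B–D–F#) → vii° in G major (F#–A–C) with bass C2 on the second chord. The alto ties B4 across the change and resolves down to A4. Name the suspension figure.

7–6 suspension.

At the second chord the bass is C2. The suspended B4 lies a seventh above the bass; after resolving down by step to A4, the interval above the bass becomes a sixth.
Suspension figures are named by those two intervals: 7–6.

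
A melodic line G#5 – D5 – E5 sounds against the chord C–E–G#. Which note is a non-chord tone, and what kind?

D5 is an appoggiatura.

The harmony at that moment is C augmented triad (C, E, G#); D5 is not a chord tone.
It is approached by leap down from G#5 and left by step up to E5.
Leap in, step out — an appoggiatura.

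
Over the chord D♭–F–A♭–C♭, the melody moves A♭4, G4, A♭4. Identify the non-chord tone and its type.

G4 is a neighbor tone.

The harmony at that moment is D♭ dominant seventh chord (D♭, F, A♭, C♭); G4 is not a chord tone.
It is approached by step down from A♭4 and left by step up to A♭4.
Step away and step back to the same note — a neighbor tone (lower neighbor).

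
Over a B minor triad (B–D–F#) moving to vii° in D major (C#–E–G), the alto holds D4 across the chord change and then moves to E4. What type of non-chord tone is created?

D4 is a retardation.

The harmony at that moment is C# diminished triad (C#, E, G); D4 is not a chord tone.
It is held over (the same pitch as the preceding D4) and left by step up to E4.
Held over from the previous chord and resolving up by step — a retardation.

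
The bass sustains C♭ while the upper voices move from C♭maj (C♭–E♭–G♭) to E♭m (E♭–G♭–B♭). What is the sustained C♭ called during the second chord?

Pedal tone (pedal point).

The harmony at that moment is E♭ minor triad (E♭, G♭, B♭); C♭ is not a chord tone.
It is held over (the same pitch as the preceding C♭) and then sustained as the same pitch into the next harmony.
Sustained through a change of harmony — a pedal tone.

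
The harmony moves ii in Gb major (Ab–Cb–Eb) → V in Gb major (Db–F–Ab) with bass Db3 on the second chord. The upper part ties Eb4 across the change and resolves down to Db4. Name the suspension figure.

At the second chord the bass is Db3. The suspended Eb4 lies a ninth above the bass; after resolving down by step to Db4, the interval above the bass becomes an octave.
Suspension figures are named by those two intervals: 9–8.

9–8 suspension.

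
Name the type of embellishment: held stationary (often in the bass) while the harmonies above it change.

Pedal tone.

Approach: none. Departure: none — a single pitch is sustained while the chords change around it, passing through harmonies that do not contain it.
No melodic motion at all; the dissonance is created entirely by the moving harmonies against the stationary note — a pedal tone (pedal point).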